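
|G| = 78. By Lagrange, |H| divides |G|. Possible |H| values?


Lagrange's theorem: |H| divides |G|
|G| = 78
Divisors of 78: 1, 2, 3, 6, 13, 26, 39, 78

Possible subgroup orders: {1, 2, 3, 6, 13, 26, 39, 78}


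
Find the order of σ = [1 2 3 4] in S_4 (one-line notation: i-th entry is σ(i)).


Cycle decomposition: identity (all elements fixed)
Order = 1 (identity has order 1)

ord(σ) = 1


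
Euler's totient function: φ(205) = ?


Factor n: 205 = 5 × 41
φ(n) = n · ∏(1 - 1/p) over distinct primes p | n
φ(205) = 205 · (1 - 1/5) · (1 - 1/41) = 160

φ(205) = 160


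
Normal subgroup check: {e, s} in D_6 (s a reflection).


H = {e, s} in D_6 (s a reflection)
r·s·r⁻¹ = sr⁻² ≠ s for n ≥ 3, so {e, s} is not closed under conjugation

No, not a normal subgroup


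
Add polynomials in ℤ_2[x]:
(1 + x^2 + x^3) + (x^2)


Add coefficients mod 2:
x^0: 1 + 0 = 1 (mod 2)
x^1: 0 + 0 = 0 (mod 2)
x^2: 1 + 1 = 0 (mod 2)
x^3: 1 + 0 = 1 (mod 2)
Result: 1 + x^3

f + g = 1 + x^3


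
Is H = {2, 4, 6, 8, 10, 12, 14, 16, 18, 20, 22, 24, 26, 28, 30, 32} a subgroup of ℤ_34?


Subgroup test for H = {2, 4, 6, 8, 10, 12, 14, 16, 18, 20, 22, 24, 26, 28, 30, 32} in (ℤ_34, +):
(1) 0 ∈ H? No
(2) Closure: for all a,b ∈ H, (a+b) mod 34 ∈ H? No  [counterexample: 2 + 32 = 0 ∉ H]
(3) Inverses: for all a ∈ H, -a mod 34 ∈ H? Yes

No, H is not a subgroup of ℤ_34


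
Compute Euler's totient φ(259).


Factor n: 259 = 7 × 37
φ(n) = n · ∏(1 - 1/p) over distinct primes p | n
φ(259) = 259 · (1 - 1/7) · (1 - 1/37) = 216

φ(259) = 216


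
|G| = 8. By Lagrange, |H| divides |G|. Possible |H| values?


Lagrange's theorem: |H| divides |G|
|G| = 8
Divisors of 8: 1, 2, 4, 8

Possible subgroup orders: {1, 2, 4, 8}


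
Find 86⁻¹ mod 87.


Use the extended Euclidean algorithm to write 1 = 86·s + 87·t; then s mod 87 is the inverse.
Euclidean algorithm:
  86 = 0·87 + 86
  87 = 1·86 + 1
  86 = 86·1 + 0
gcd(86,87) = 1
Back-substitution gives: 86·(-1) + 87·(1) = 1
So 86⁻¹ ≡ -1 ≡ 86 (mod 87)
Check: 86 × 86 = 7396 ≡ 1 (mod 87) ✓

86⁻¹ ≡ 86 (mod 87)


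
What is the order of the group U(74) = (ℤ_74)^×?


U(n) is the group of units mod n; |U(n)| = φ(n)
|U(74)| = φ(74) = 36

|U(74) = (ℤ_74)^×| = 36


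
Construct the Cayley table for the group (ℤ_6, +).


Elements: {0, 1, 2, 3, 4, 5}
Operation: addition mod 6
Entry (a, b) = (a + b) mod 6

Cayley table:
  | 0 | 1 | 2 | 3 | 4 | 5
0 | 0 | 1 | 2 | 3 | 4 | 5
1 | 1 | 2 | 3 | 4 | 5 | 0
2 | 2 | 3 | 4 | 5 | 0 | 1
3 | 3 | 4 | 5 | 0 | 1 | 2
4 | 4 | 5 | 0 | 1 | 2 | 3
5 | 5 | 0 | 1 | 2 | 3 | 4


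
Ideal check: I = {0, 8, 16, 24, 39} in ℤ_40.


Check ideal conditions for I = {0, 8, 16, 24, 39} in ℤ_40:
(1) I is an additive subgroup? No
(2) For r ∈ ℤ_40 and a ∈ I: r·a ∈ I? No  [counterexample: r=2, a=16, r·a mod 40 = 32 ∉ I]

No, I is not an ideal of ℤ_40


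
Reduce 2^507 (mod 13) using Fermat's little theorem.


Fermat's little theorem: if p is prime and gcd(a,p)=1, then a^(p-1) ≡ 1 (mod p)
p = 13 is prime, gcd(2,13) = 1
Reduce exponent: 507 mod 12 = 3
So 2^507 ≡ 2^3 (mod 13)
2^3 mod 13 = 8

2^507 ≡ 8 (mod 13)


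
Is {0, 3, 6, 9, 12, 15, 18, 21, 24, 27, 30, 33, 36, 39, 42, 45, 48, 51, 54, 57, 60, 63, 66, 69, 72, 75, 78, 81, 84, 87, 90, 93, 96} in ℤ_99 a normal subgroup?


H = {0, 3, 6, 9, 12, 15, 18, 21, 24, 27, 30, 33, 36, 39, 42, 45, 48, 51, 54, 57, 60, 63, 66, 69, 72, 75, 78, 81, 84, 87, 90, 93, 96} in ℤ_99
ℤ_99 is abelian; every subgroup of an abelian group is normal

Yes, normal subgroup


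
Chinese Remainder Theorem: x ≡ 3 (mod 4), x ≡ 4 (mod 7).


m₁ = 4, m₂ = 7, gcd = 1, so CRT applies. M = m₁·m₂ = 28
Let M₁ = M/m₁ = 7, M₂ = M/m₂ = 4
Find y₁ ≡ M₁⁻¹ (mod m₁): 7⁻¹ ≡ 3 (mod 4)
Find y₂ ≡ M₂⁻¹ (mod m₂): 4⁻¹ ≡ 2 (mod 7)
x = a₁·M₁·y₁ + a₂·M₂·y₂ = 3·7·3 + 4·4·2 = 95
Reduce mod 28: x ≡ 11
Check: 11 mod 4 = 3 ✓, 11 mod 7 = 4 ✓

x ≡ 11 (mod 28)


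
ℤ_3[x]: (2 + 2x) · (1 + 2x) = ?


Expand and collect like terms; reduce coefficients mod 3:
x^0: 2·1 = 2 ≡ 2 (mod 3)
x^1: 2·2 + 2·1 = 6 ≡ 0 (mod 3)
x^2: 2·2 = 4 ≡ 1 (mod 3)
Result: 2 + x^2

f · g = 2 + x^2


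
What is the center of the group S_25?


Z(G) = {g ∈ G | gx = xg for all x ∈ G}
S_n is non-abelian for n ≥ 3; Z(S_25) is trivial

Z(S_25) = {e}


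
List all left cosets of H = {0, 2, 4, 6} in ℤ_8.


H = {0, 2, 4, 6}, |H| = 4
Number of cosets = |G|/|H| = 8/4 = 2
0 + H = {0, 2, 4, 6}
1 + H = {1, 3, 5, 7}

Cosets: 0+H={0,2,4,6}; 1+H={1,3,5,7}


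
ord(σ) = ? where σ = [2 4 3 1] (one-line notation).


Cycle decomposition: (1 2 4)
Cycle lengths: 3
Order = lcm(3) = 3

ord(σ) = 3


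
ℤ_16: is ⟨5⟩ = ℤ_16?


g generates ℤ_n iff gcd(g, n) = 1
gcd(5, 16) = 1
Since gcd = 1, 5 is a generator.

Yes, 5 generates ℤ_16


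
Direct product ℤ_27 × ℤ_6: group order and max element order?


|ℤ_27 × ℤ_6| = 27 × 6 = 162
Max element order = lcm(27,6) = 54
Cyclic? No (gcd=3)

|ℤ_27×ℤ_6| = 162, max element order = 54


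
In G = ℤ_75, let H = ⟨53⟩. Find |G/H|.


|⟨53⟩| = n / gcd(53, 75) = 75 / 1 = 75
H is normal (ℤ_75 is abelian).
|G/H| = |G| / |H| = 75 / 75 = 1

|G/H| = 1


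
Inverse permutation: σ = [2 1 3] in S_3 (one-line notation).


To find σ⁻¹, swap domain and range:
σ(1) = 2 → σ⁻¹(2) = 1
σ(2) = 1 → σ⁻¹(1) = 2
σ(3) = 3 → σ⁻¹(3) = 3

σ⁻¹ = [2 1 3]


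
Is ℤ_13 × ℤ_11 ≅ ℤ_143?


Comparing ℤ_13 × ℤ_11 and ℤ_143:
gcd(13,11) = 1, so ℤ_13 × ℤ_11 ≅ ℤ_143 (CRT)

Yes, ℤ_13 × ℤ_11 ≅ ℤ_143


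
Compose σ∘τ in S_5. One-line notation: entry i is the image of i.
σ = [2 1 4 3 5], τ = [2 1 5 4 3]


σ∘τ: apply τ first, then σ
1 →τ 2 →σ 1
2 →τ 1 →σ 2
3 →τ 5 →σ 5
4 →τ 4 →σ 3
5 →τ 3 →σ 4

σ∘τ = [1 2 5 3 4]


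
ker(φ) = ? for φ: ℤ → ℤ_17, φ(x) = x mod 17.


Kernel = preimage of identity
ker(φ) = {x ∈ ℤ : x ≡ 0 (mod 17)} = 17ℤ = {0, ±17, ±34, ...}

ker(φ) = 17ℤ


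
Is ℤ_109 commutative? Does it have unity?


ℤ_109 is a commutative ring with unity 1; 109 is prime, so ℤ_109 is a field (hence an integral domain)
Commutative: Yes
Integral domain: Yes
Has unity: Yes

ℤ_109: Commutative=Yes, Unity=Yes


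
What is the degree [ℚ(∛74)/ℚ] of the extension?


∛74 has minimal polynomial x³ - 74 (irreducible over ℚ since 74 is not a perfect cube)

[ℚ(∛74)/ℚ] = 3


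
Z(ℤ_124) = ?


Z(G) = {g ∈ G | gx = xg for all x ∈ G}
ℤ_124 is abelian, so Z(G) = G

Z(ℤ_124) = ℤ_124


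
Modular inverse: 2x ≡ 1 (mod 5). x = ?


Use the extended Euclidean algorithm to write 1 = 2·s + 5·t; then s mod 5 is the inverse.
Euclidean algorithm:
  2 = 0·5 + 2
  5 = 2·2 + 1
  2 = 2·1 + 0
gcd(2,5) = 1
Back-substitution gives: 2·(-2) + 5·(1) = 1
So 2⁻¹ ≡ -2 ≡ 3 (mod 5)
Check: 2 × 3 = 6 ≡ 1 (mod 5) ✓

2⁻¹ ≡ 3 (mod 5)


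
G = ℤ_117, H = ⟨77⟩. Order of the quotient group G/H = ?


|⟨77⟩| = n / gcd(77, 117) = 117 / 1 = 117
H is normal (ℤ_117 is abelian).
|G/H| = |G| / |H| = 117 / 117 = 1

|G/H| = 1


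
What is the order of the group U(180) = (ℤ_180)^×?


U(n) is the group of units mod n; |U(n)| = φ(n)
|U(180)| = φ(180) = 48

|U(180) = (ℤ_180)^×| = 48


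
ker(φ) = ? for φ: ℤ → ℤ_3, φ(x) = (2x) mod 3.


Kernel = preimage of identity
ker(φ) = {x ∈ ℤ : 2x ≡ 0 (mod 3)}. gcd(2,3) = 1, so 2x ≡ 0 (mod 3) ⟺ x ≡ 0 (mod 3/1 = 3). Hence ker(φ) = 3ℤ

ker(φ) = 3ℤ


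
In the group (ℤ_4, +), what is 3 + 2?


Operation: addition mod 4
3 + 2 = (a + b) mod 4 with a = 3, b = 2

3 + 2 = 1


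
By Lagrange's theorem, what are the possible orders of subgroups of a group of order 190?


Lagrange's theorem: |H| divides |G|
|G| = 190
Divisors of 190: 1, 2, 5, 10, 19, 38, 95, 190

Possible subgroup orders: {1, 2, 5, 10, 19, 38, 95, 190}


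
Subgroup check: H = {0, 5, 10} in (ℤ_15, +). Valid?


Subgroup test for H = {0, 5, 10} in (ℤ_15, +):
(1) 0 ∈ H? Yes
(2) Closure: for all a,b ∈ H, (a+b) mod 15 ∈ H? Yes
(3) Inverses: for all a ∈ H, -a mod 15 ∈ H? Yes

Yes, H is a subgroup of ℤ_15


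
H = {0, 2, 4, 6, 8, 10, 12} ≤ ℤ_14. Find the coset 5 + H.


5 + H = {5 + h (mod 14) : h ∈ H}
5+0=5, 5+2=7, 5+4=9, 5+6=11, 5+8=13, 5+10=1, 5+12=3
5 + H = {1, 3, 5, 7, 9, 11, 13} = 1 + H

5 + H = {1, 3, 5, 7, 9, 11, 13}


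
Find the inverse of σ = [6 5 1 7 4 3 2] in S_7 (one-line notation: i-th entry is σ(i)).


To find σ⁻¹, swap domain and range:
σ(1) = 6 → σ⁻¹(6) = 1
σ(2) = 5 → σ⁻¹(5) = 2
σ(3) = 1 → σ⁻¹(1) = 3
σ(4) = 7 → σ⁻¹(7) = 4
σ(5) = 4 → σ⁻¹(4) = 5
σ(6) = 3 → σ⁻¹(3) = 6
σ(7) = 2 → σ⁻¹(2) = 7

σ⁻¹ = [3 7 6 5 2 1 4]


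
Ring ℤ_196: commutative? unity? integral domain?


ℤ_196 is a commutative ring with unity 1; 196 = 2×98 is composite, so 2·98 ≡ 0 gives zero divisors (not an integral domain)
Commutative: Yes
Integral domain: No
Has unity: Yes

ℤ_196: Commutative=Yes, Unity=Yes


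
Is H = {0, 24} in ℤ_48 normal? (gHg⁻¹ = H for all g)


H = {0, 24} in ℤ_48
ℤ_48 is abelian; every subgroup of an abelian group is normal

Yes, normal subgroup


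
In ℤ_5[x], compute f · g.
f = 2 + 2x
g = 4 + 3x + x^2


Expand and collect like terms; reduce coefficients mod 5:
x^0: 2·4 = 8 ≡ 3 (mod 5)
x^1: 2·3 + 2·4 = 14 ≡ 4 (mod 5)
x^2: 2·1 + 2·3 = 8 ≡ 3 (mod 5)
x^3: 2·1 = 2 ≡ 2 (mod 5)
Result: 3 + 4x + 3x^2 + 2x^3

f · g = 3 + 4x + 3x^2 + 2x^3


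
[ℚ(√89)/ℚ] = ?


√89 has minimal polynomial x² - 89 (irreducible over ℚ since 89 is squarefree)

[ℚ(√89)/ℚ] = 2


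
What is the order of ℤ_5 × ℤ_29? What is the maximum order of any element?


|ℤ_5 × ℤ_29| = 5 × 29 = 145
Max element order = lcm(5,29) = 145
Cyclic? Yes (gcd=1)

|ℤ_5×ℤ_29| = 145, max element order = 145


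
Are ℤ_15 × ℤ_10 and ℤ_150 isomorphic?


Comparing ℤ_15 × ℤ_10 and ℤ_150:
gcd(15,10) = 5 ≠ 1. Max element order in ℤ_15×ℤ_10 is lcm(15,10) = 30 < 150, so it has no element of order 150

No, ℤ_15 × ℤ_10 ≇ ℤ_150


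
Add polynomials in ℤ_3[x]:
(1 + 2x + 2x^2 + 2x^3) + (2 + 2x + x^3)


Add coefficients mod 3:
x^0: 1 + 2 = 0 (mod 3)
x^1: 2 + 2 = 1 (mod 3)
x^2: 2 + 0 = 2 (mod 3)
x^3: 2 + 1 = 0 (mod 3)
Result: x + 2x^2

f + g = x + 2x^2


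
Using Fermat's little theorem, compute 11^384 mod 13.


Fermat's little theorem: if p is prime and gcd(a,p)=1, then a^(p-1) ≡ 1 (mod p)
p = 13 is prime, gcd(11,13) = 1
Reduce exponent: 384 mod 12 = 0
So 11^384 ≡ 11^0 (mod 13)
11^0 = 1

11^384 ≡ 1 (mod 13)


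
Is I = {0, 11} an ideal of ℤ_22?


Check ideal conditions for I = {0, 11} in ℤ_22:
(1) I is an additive subgroup? Yes
(2) For r ∈ ℤ_22 and a ∈ I: r·a ∈ I? Yes

Yes, I is an ideal of ℤ_22


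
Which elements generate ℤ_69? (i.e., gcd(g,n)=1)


g generates ℤ_n iff gcd(g,n) = 1
Prime factors of 69: 3, 23
Generators are g ∈ {1,...,68} not divisible by any of these primes.
Generators: {1, 2, 4, 5, 7, 8, 10, 11, 13, 14, 16, 17, 19, 20, 22, 25, 26, 28, 29, 31, 32, 34, 35, 37, 38, 40, 41, 43, 44, 47, 49, 50, 52, 53, 55, 56, 58, 59, 61, 62, 64, 65, 67, 68}
Number of generators = φ(69) = 44

Generators of ℤ_69 = {1, 2, 4, 5, 7, 8, 10, 11, 13, 14, 16, 17, 19, 20, 22, 25, 26, 28, 29, 31, 32, 34, 35, 37, 38, 40, 41, 43, 44, 47, 49, 50, 52, 53, 55, 56, 58, 59, 61, 62, 64, 65, 67, 68}


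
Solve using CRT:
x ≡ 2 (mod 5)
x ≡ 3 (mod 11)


m₁ = 5, m₂ = 11, gcd = 1, so CRT applies. M = m₁·m₂ = 55
Let M₁ = M/m₁ = 11, M₂ = M/m₂ = 5
Find y₁ ≡ M₁⁻¹ (mod m₁): 11⁻¹ ≡ 1 (mod 5)
Find y₂ ≡ M₂⁻¹ (mod m₂): 5⁻¹ ≡ 9 (mod 11)
x = a₁·M₁·y₁ + a₂·M₂·y₂ = 2·11·1 + 3·5·9 = 157
Reduce mod 55: x ≡ 47
Check: 47 mod 5 = 2 ✓, 47 mod 11 = 3 ✓

x ≡ 47 (mod 55)


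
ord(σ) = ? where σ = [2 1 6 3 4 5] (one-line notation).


Cycle decomposition: (1 2) (3 6 5 4)
Cycle lengths: 2, 4
Order = lcm(2, 4) = 4

ord(σ) = 4


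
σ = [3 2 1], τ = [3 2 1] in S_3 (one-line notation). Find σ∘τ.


σ∘τ: apply τ first, then σ
1 →τ 3 →σ 1
2 →τ 2 →σ 2
3 →τ 1 →σ 3

σ∘τ = [1 2 3]


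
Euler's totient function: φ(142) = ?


Factor n: 142 = 2 × 71
φ(n) = n · ∏(1 - 1/p) over distinct primes p | n
φ(142) = 142 · (1 - 1/2) · (1 - 1/71) = 70

φ(142) = 70


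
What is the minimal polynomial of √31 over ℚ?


√31 satisfies x² - 31 = 0, irreducible over ℚ since 31 is squarefree

Minimal polynomial: x² - 31


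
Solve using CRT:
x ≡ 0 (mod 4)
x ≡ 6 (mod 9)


m₁ = 4, m₂ = 9, gcd = 1, so CRT applies. M = m₁·m₂ = 36
Let M₁ = M/m₁ = 9, M₂ = M/m₂ = 4
Find y₁ ≡ M₁⁻¹ (mod m₁): 9⁻¹ ≡ 1 (mod 4)
Find y₂ ≡ M₂⁻¹ (mod m₂): 4⁻¹ ≡ 7 (mod 9)
x = a₁·M₁·y₁ + a₂·M₂·y₂ = 0·9·1 + 6·4·7 = 168
Reduce mod 36: x ≡ 24
Check: 24 mod 4 = 0 ✓, 24 mod 9 = 6 ✓

x ≡ 24 (mod 36)


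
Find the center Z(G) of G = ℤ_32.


Z(G) = {g ∈ G | gx = xg for all x ∈ G}
ℤ_32 is abelian, so Z(G) = G

Z(ℤ_32) = ℤ_32


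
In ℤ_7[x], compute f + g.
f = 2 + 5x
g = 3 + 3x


Add coefficients mod 7:
x^0: 2 + 3 = 5 (mod 7)
x^1: 5 + 3 = 1 (mod 7)
Result: 5 + x

f + g = 5 + x


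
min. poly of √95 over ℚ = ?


√95 satisfies x² - 95 = 0, irreducible over ℚ since 95 is squarefree

Minimal polynomial: x² - 95


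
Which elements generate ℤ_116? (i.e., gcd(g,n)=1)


g generates ℤ_n iff gcd(g,n) = 1
Prime factors of 116: 2, 29
Generators are g ∈ {1,...,115} not divisible by any of these primes.
Generators: {1, 3, 5, 7, 9, 11, 13, 15, 17, 19, 21, 23, 25, 27, 31, 33, 35, 37, 39, 41, 43, 45, 47, 49, 51, 53, 55, 57, 59, 61, 63, 65, 67, 69, 71, 73, 75, 77, 79, 81, 83, 85, 89, 91, 93, 95, 97, 99, 101, 103, 105, 107, 109, 111, 113, 115}
Number of generators = φ(116) = 56

Generators of ℤ_116 = {1, 3, 5, 7, 9, 11, 13, 15, 17, 19, 21, 23, 25, 27, 31, 33, 35, 37, 39, 41, 43, 45, 47, 49, 51, 53, 55, 57, 59, 61, 63, 65, 67, 69, 71, 73, 75, 77, 79, 81, 83, 85, 89, 91, 93, 95, 97, 99, 101, 103, 105, 107, 109, 111, 113, 115}


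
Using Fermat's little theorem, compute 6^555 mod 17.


Fermat's little theorem: if p is prime and gcd(a,p)=1, then a^(p-1) ≡ 1 (mod p)
p = 17 is prime, gcd(6,17) = 1
Reduce exponent: 555 mod 16 = 11
So 6^555 ≡ 6^11 (mod 17)
6^11 mod 17 = 5

6^555 ≡ 5 (mod 17)


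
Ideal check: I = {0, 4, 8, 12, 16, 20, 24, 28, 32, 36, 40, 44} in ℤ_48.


Check ideal conditions for I = {0, 4, 8, 12, 16, 20, 24, 28, 32, 36, 40, 44} in ℤ_48:
(1) I is an additive subgroup? Yes
(2) For r ∈ ℤ_48 and a ∈ I: r·a ∈ I? Yes

Yes, I is an ideal of ℤ_48


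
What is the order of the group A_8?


|A_n| = n!/2 (even permutations)
|A_8| = 8!/2 = 40320/2 = 20160

|A_8| = 20160


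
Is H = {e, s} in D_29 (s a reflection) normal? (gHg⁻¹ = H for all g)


H = {e, s} in D_29 (s a reflection)
r·s·r⁻¹ = sr⁻² ≠ s for n ≥ 3, so {e, s} is not closed under conjugation

No, not a normal subgroup


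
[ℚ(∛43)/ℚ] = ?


∛43 has minimal polynomial x³ - 43 (irreducible over ℚ since 43 is not a perfect cube)

[ℚ(∛43)/ℚ] = 3


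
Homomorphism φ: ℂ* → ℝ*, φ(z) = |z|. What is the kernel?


Kernel = preimage of identity
ker(φ) = {z ∈ ℂ* | |z| = 1} = unit circle S¹

ker(φ) = S¹ (unit circle)


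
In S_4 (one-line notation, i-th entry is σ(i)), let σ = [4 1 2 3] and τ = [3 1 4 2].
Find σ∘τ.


σ∘τ: apply τ first, then σ
1 →τ 3 →σ 2
2 →τ 1 →σ 4
3 →τ 4 →σ 3
4 →τ 2 →σ 1

σ∘τ = [2 4 3 1]


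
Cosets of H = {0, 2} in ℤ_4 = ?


H = {0, 2}, |H| = 2
Number of cosets = |G|/|H| = 4/2 = 2
0 + H = {0, 2}
1 + H = {1, 3}

Cosets: 0+H={0,2}; 1+H={1,3}


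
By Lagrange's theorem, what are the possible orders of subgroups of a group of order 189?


Lagrange's theorem: |H| divides |G|
|G| = 189
Divisors of 189: 1, 3, 7, 9, 21, 27, 63, 189

Possible subgroup orders: {1, 3, 7, 9, 21, 27, 63, 189}


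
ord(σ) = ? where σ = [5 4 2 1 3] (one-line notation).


Cycle decomposition: (1 5 3 2 4)
Cycle lengths: 5
Order = lcm(5) = 5

ord(σ) = 5


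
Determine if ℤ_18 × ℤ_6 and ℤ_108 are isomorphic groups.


Comparing ℤ_18 × ℤ_6 and ℤ_108:
gcd(18,6) = 6 ≠ 1. Max element order in ℤ_18×ℤ_6 is lcm(18,6) = 18 < 108, so it has no element of order 108

No, ℤ_18 × ℤ_6 ≇ ℤ_108


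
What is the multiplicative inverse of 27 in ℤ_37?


Use the extended Euclidean algorithm to write 1 = 27·s + 37·t; then s mod 37 is the inverse.
Euclidean algorithm:
  27 = 0·37 + 27
  37 = 1·27 + 10
  27 = 2·10 + 7
  10 = 1·7 + 3
  7 = 2·3 + 1
  3 = 3·1 + 0
gcd(27,37) = 1
Back-substitution gives: 27·(11) + 37·(-8) = 1
So 27⁻¹ ≡ 11 ≡ 11 (mod 37)
Check: 27 × 11 = 297 ≡ 1 (mod 37) ✓

27⁻¹ ≡ 11 (mod 37)


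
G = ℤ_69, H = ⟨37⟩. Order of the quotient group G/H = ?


|⟨37⟩| = n / gcd(37, 69) = 69 / 1 = 69
H is normal (ℤ_69 is abelian).
|G/H| = |G| / |H| = 69 / 69 = 1

|G/H| = 1


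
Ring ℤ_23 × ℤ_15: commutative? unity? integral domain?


Direct product ring; commutative with unity (1,1); but (1,0)·(0,1) = (0,0) gives zero divisors, so not an integral domain
Commutative: Yes
Integral domain: No
Has unity: Yes

ℤ_23 × ℤ_15: Commutative=Yes, Unity=Yes


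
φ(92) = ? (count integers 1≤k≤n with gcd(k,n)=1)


Factor n: 92 = 2^2 × 23
φ(n) = n · ∏(1 - 1/p) over distinct primes p | n
φ(92) = 92 · (1 - 1/2) · (1 - 1/23) = 44

φ(92) = 44


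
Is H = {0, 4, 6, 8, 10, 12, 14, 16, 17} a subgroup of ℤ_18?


Subgroup test for H = {0, 4, 6, 8, 10, 12, 14, 16, 17} in (ℤ_18, +):
(1) 0 ∈ H? Yes
(2) Closure: for all a,b ∈ H, (a+b) mod 18 ∈ H? No  [counterexample: 4 + 16 = 2 ∉ H]
(3) Inverses: for all a ∈ H, -a mod 18 ∈ H? No

No, H is not a subgroup of ℤ_18


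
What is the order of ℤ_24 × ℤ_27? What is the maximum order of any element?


|ℤ_24 × ℤ_27| = 24 × 27 = 648
Max element order = lcm(24,27) = 216
Cyclic? No (gcd=3)

|ℤ_24×ℤ_27| = 648, max element order = 216


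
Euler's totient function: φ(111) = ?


Factor n: 111 = 3 × 37
φ(n) = n · ∏(1 - 1/p) over distinct primes p | n
φ(111) = 111 · (1 - 1/3) · (1 - 1/37) = 72

φ(111) = 72


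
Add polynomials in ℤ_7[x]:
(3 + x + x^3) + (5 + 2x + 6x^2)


Add coefficients mod 7:
x^0: 3 + 5 = 1 (mod 7)
x^1: 1 + 2 = 3 (mod 7)
x^2: 0 + 6 = 6 (mod 7)
x^3: 1 + 0 = 1 (mod 7)
Result: 1 + 3x + 6x^2 + x^3

f + g = 1 + 3x + 6x^2 + x^3


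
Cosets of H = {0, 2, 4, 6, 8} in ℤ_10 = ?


H = {0, 2, 4, 6, 8}, |H| = 5
Number of cosets = |G|/|H| = 10/5 = 2
0 + H = {0, 2, 4, 6, 8}
1 + H = {1, 3, 5, 7, 9}

Cosets: 0+H={0,2,4,6,8}; 1+H={1,3,5,7,9}


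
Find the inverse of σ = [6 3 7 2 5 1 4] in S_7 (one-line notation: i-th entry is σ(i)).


To find σ⁻¹, swap domain and range:
σ(1) = 6 → σ⁻¹(6) = 1
σ(2) = 3 → σ⁻¹(3) = 2
σ(3) = 7 → σ⁻¹(7) = 3
σ(4) = 2 → σ⁻¹(2) = 4
σ(5) = 5 → σ⁻¹(5) = 5
σ(6) = 1 → σ⁻¹(1) = 6
σ(7) = 4 → σ⁻¹(4) = 7

σ⁻¹ = [6 4 2 7 5 1 3]


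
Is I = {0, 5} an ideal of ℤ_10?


Check ideal conditions for I = {0, 5} in ℤ_10:
(1) I is an additive subgroup? Yes
(2) For r ∈ ℤ_10 and a ∈ I: r·a ∈ I? Yes

Yes, I is an ideal of ℤ_10


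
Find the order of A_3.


|A_n| = n!/2 (even permutations)
|A_3| = 3!/2 = 6/2 = 3

|A_3| = 3


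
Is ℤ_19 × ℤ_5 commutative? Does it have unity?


Direct product ring; commutative with unity (1,1); but (1,0)·(0,1) = (0,0) gives zero divisors, so not an integral domain
Commutative: Yes
Integral domain: No
Has unity: Yes

ℤ_19 × ℤ_5: Commutative=Yes, Unity=Yes


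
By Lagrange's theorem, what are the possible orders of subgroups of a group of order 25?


Lagrange's theorem: |H| divides |G|
|G| = 25
Divisors of 25: 1, 5, 25

Possible subgroup orders: {1, 5, 25}


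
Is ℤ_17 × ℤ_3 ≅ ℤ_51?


Comparing ℤ_17 × ℤ_3 and ℤ_51:
gcd(17,3) = 1, so ℤ_17 × ℤ_3 ≅ ℤ_51 (CRT)

Yes, ℤ_17 × ℤ_3 ≅ ℤ_51


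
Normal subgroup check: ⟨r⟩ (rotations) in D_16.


H = ⟨r⟩ (rotations) in D_16
The rotation subgroup ⟨r⟩ has index 2 in D_16, so it is normal

Yes, normal subgroup


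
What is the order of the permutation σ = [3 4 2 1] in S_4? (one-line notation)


Cycle decomposition: (1 3 2 4)
Cycle lengths: 4
Order = lcm(4) = 4

ord(σ) = 4


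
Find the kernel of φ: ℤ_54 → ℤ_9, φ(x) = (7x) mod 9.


Kernel = preimage of identity
ker(φ) = {x ∈ ℤ_54 : 7x ≡ 0 (mod 9)}. Since 9 | 54, φ is well-defined. The kernel is the cyclic subgroup ⟨9⟩ of ℤ_54 (order 6), i.e. {0, 9, 18, 27, 36, 45}

ker(φ) = {0, 9, 18, 27, 36, 45}


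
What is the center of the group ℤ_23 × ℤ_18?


Z(G) = {g ∈ G | gx = xg for all x ∈ G}
Direct product of abelian groups is abelian, so Z(G) = G

Z(ℤ_23 × ℤ_18) = ℤ_23 × ℤ_18


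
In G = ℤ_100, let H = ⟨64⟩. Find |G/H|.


|⟨64⟩| = n / gcd(64, 100) = 100 / 4 = 25
H is normal (ℤ_100 is abelian).
|G/H| = |G| / |H| = 100 / 25 = 4

|G/H| = 4


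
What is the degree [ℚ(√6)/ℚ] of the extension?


√6 has minimal polynomial x² - 6 (irreducible over ℚ since 6 is squarefree)

[ℚ(√6)/ℚ] = 2


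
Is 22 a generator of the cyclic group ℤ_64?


g generates ℤ_n iff gcd(g, n) = 1
gcd(22, 64) = 2
Since gcd = 2 ≠ 1, ⟨22⟩ has order 32 < 64, so 22 is not a generator.

No, 22 does not generate ℤ_64


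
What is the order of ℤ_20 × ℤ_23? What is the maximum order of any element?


|ℤ_20 × ℤ_23| = 20 × 23 = 460
Max element order = lcm(20,23) = 460
Cyclic? Yes (gcd=1)

|ℤ_20×ℤ_23| = 460, max element order = 460


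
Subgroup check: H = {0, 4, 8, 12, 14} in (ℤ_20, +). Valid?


Subgroup test for H = {0, 4, 8, 12, 14} in (ℤ_20, +):
(1) 0 ∈ H? Yes
(2) Closure: for all a,b ∈ H, (a+b) mod 20 ∈ H? No  [counterexample: 4 + 12 = 16 ∉ H]
(3) Inverses: for all a ∈ H, -a mod 20 ∈ H? No

No, H is not a subgroup of ℤ_20


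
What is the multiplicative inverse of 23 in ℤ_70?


Use the extended Euclidean algorithm to write 1 = 23·s + 70·t; then s mod 70 is the inverse.
Euclidean algorithm:
  23 = 0·70 + 23
  70 = 3·23 + 1
  23 = 23·1 + 0
gcd(23,70) = 1
Back-substitution gives: 23·(-3) + 70·(1) = 1
So 23⁻¹ ≡ -3 ≡ 67 (mod 70)
Check: 23 × 67 = 1541 ≡ 1 (mod 70) ✓

23⁻¹ ≡ 67 (mod 70)


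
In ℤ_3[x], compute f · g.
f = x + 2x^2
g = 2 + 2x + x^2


Expand and collect like terms; reduce coefficients mod 3:
x^0: 0·2 = 0 ≡ 0 (mod 3)
x^1: 0·2 + 1·2 = 2 ≡ 2 (mod 3)
x^2: 0·1 + 1·2 + 2·2 = 6 ≡ 0 (mod 3)
x^3: 1·1 + 2·2 = 5 ≡ 2 (mod 3)
x^4: 2·1 = 2 ≡ 2 (mod 3)
Result: 2x + 2x^3 + 2x^4

f · g = 2x + 2x^3 + 2x^4


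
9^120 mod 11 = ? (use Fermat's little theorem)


Fermat's little theorem: if p is prime and gcd(a,p)=1, then a^(p-1) ≡ 1 (mod p)
p = 11 is prime, gcd(9,11) = 1
Reduce exponent: 120 mod 10 = 0
So 9^120 ≡ 9^0 (mod 11)
9^0 = 1

9^120 ≡ 1 (mod 11)


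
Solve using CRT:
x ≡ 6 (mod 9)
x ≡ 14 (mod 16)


m₁ = 9, m₂ = 16, gcd = 1, so CRT applies. M = m₁·m₂ = 144
Let M₁ = M/m₁ = 16, M₂ = M/m₂ = 9
Find y₁ ≡ M₁⁻¹ (mod m₁): 16⁻¹ ≡ 4 (mod 9)
Find y₂ ≡ M₂⁻¹ (mod m₂): 9⁻¹ ≡ 9 (mod 16)
x = a₁·M₁·y₁ + a₂·M₂·y₂ = 6·16·4 + 14·9·9 = 1518
Reduce mod 144: x ≡ 78
Check: 78 mod 9 = 6 ✓, 78 mod 16 = 14 ✓

x ≡ 78 (mod 144)


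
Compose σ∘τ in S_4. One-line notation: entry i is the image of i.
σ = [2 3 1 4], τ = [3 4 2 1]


σ∘τ: apply τ first, then σ
1 →τ 3 →σ 1
2 →τ 4 →σ 4
3 →τ 2 →σ 3
4 →τ 1 →σ 2

σ∘τ = [1 4 3 2]


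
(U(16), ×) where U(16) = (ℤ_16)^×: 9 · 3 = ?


Operation: multiplication mod 16
9 · 3 = (a × b) mod 16 with a = 9, b = 3

9 · 3 = 11


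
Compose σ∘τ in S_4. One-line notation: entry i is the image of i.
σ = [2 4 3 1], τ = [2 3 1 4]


σ∘τ: apply τ first, then σ
1 →τ 2 →σ 4
2 →τ 3 →σ 3
3 →τ 1 →σ 2
4 →τ 4 →σ 1

σ∘τ = [4 3 2 1]


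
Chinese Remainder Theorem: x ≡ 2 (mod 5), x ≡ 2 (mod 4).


m₁ = 5, m₂ = 4, gcd = 1, so CRT applies. M = m₁·m₂ = 20
Let M₁ = M/m₁ = 4, M₂ = M/m₂ = 5
Find y₁ ≡ M₁⁻¹ (mod m₁): 4⁻¹ ≡ 4 (mod 5)
Find y₂ ≡ M₂⁻¹ (mod m₂): 5⁻¹ ≡ 1 (mod 4)
x = a₁·M₁·y₁ + a₂·M₂·y₂ = 2·4·4 + 2·5·1 = 42
Reduce mod 20: x ≡ 2
Check: 2 mod 5 = 2 ✓, 2 mod 4 = 2 ✓

x ≡ 2 (mod 20)


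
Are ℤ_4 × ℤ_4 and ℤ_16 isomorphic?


Comparing ℤ_4 × ℤ_4 and ℤ_16:
gcd(4,4) = 4 ≠ 1. Max element order in ℤ_4×ℤ_4 is lcm(4,4) = 4 < 16, so it has no element of order 16

No, ℤ_4 × ℤ_4 ≇ ℤ_16


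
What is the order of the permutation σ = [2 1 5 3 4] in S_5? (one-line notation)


Cycle decomposition: (1 2) (3 5 4)
Cycle lengths: 2, 3
Order = lcm(2, 3) = 6

ord(σ) = 6


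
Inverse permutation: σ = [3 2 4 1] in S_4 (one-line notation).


To find σ⁻¹, swap domain and range:
σ(1) = 3 → σ⁻¹(3) = 1
σ(2) = 2 → σ⁻¹(2) = 2
σ(3) = 4 → σ⁻¹(4) = 3
σ(4) = 1 → σ⁻¹(1) = 4

σ⁻¹ = [4 2 1 3]


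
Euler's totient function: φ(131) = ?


Factor n: 131 = 131
φ(n) = n · ∏(1 - 1/p) over distinct primes p | n
φ(131) = 131 · (1 - 1/131) = 130

φ(131) = 130


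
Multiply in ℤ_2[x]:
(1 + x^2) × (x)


Expand and collect like terms; reduce coefficients mod 2:
x^0: 1·0 = 0 ≡ 0 (mod 2)
x^1: 1·1 + 0·0 = 1 ≡ 1 (mod 2)
x^2: 0·1 + 1·0 = 0 ≡ 0 (mod 2)
x^3: 1·1 = 1 ≡ 1 (mod 2)
Result: x + x^3

f · g = x + x^3


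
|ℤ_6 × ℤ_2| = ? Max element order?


|ℤ_6 × ℤ_2| = 6 × 2 = 12
Max element order = lcm(6,2) = 6
Cyclic? No (gcd=2)

|ℤ_6×ℤ_2| = 12, max element order = 6


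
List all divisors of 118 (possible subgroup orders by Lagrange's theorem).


Lagrange's theorem: |H| divides |G|
|G| = 118
Divisors of 118: 1, 2, 59, 118

Possible subgroup orders: {1, 2, 59, 118}


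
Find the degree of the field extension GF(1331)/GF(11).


GF(1331) = GF(11^3), so the extension degree is 3

[GF(1331)/GF(11)] = 3


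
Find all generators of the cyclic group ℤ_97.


g generates ℤ_n iff gcd(g,n) = 1
Prime factors of 97: 97
Generators are g ∈ {1,...,96} not divisible by any of these primes.
Generators: {1, 2, 3, 4, 5, 6, 7, 8, 9, 10, 11, 12, 13, 14, 15, 16, 17, 18, 19, 20, 21, 22, 23, 24, 25, 26, 27, 28, 29, 30, 31, 32, 33, 34, 35, 36, 37, 38, 39, 40, 41, 42, 43, 44, 45, 46, 47, 48, 49, 50, 51, 52, 53, 54, 55, 56, 57, 58, 59, 60, 61, 62, 63, 64, 65, 66, 67, 68, 69, 70, 71, 72, 73, 74, 75, 76, 77, 78, 79, 80, 81, 82, 83, 84, 85, 86, 87, 88, 89, 90, 91, 92, 93, 94, 95, 96}
Number of generators = φ(97) = 96

Generators of ℤ_97 = {1, 2, 3, 4, 5, 6, 7, 8, 9, 10, 11, 12, 13, 14, 15, 16, 17, 18, 19, 20, 21, 22, 23, 24, 25, 26, 27, 28, 29, 30, 31, 32, 33, 34, 35, 36, 37, 38, 39, 40, 41, 42, 43, 44, 45, 46, 47, 48, 49, 50, 51, 52, 53, 54, 55, 56, 57, 58, 59, 60, 61, 62, 63, 64, 65, 66, 67, 68, 69, 70, 71, 72, 73, 74, 75, 76, 77, 78, 79, 80, 81, 82, 83, 84, 85, 86, 87, 88, 89, 90, 91, 92, 93, 94, 95, 96}


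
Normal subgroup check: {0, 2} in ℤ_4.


H = {0, 2} in ℤ_4
ℤ_4 is abelian; every subgroup of an abelian group is normal

Yes, normal subgroup


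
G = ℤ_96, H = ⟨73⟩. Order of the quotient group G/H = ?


|⟨73⟩| = n / gcd(73, 96) = 96 / 1 = 96
H is normal (ℤ_96 is abelian).
|G/H| = |G| / |H| = 96 / 96 = 1

|G/H| = 1


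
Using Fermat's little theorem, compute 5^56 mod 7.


Fermat's little theorem: if p is prime and gcd(a,p)=1, then a^(p-1) ≡ 1 (mod p)
p = 7 is prime, gcd(5,7) = 1
Reduce exponent: 56 mod 6 = 2
So 5^56 ≡ 5^2 (mod 7)
5^2 mod 7 = 4

5^56 ≡ 4 (mod 7)


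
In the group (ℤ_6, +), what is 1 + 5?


Operation: addition mod 6
1 + 5 = (a + b) mod 6 with a = 1, b = 5

1 + 5 = 0


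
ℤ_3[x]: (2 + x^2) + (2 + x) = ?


Add coefficients mod 3:
x^0: 2 + 2 = 1 (mod 3)
x^1: 0 + 1 = 1 (mod 3)
x^2: 1 + 0 = 1 (mod 3)
Result: 1 + x + x^2

f + g = 1 + x + x^2


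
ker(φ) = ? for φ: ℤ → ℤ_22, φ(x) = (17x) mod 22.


Kernel = preimage of identity
ker(φ) = {x ∈ ℤ : 17x ≡ 0 (mod 22)}. gcd(17,22) = 1, so 17x ≡ 0 (mod 22) ⟺ x ≡ 0 (mod 22/1 = 22). Hence ker(φ) = 22ℤ

ker(φ) = 22ℤ


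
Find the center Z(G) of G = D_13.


Z(G) = {g ∈ G | gx = xg for all x ∈ G}
For odd n, Z(D_n) = {e}: no nontrivial rotation commutes with all reflections

Z(D_13) = {e}


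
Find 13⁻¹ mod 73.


Use the extended Euclidean algorithm to write 1 = 13·s + 73·t; then s mod 73 is the inverse.
Euclidean algorithm:
  13 = 0·73 + 13
  73 = 5·13 + 8
  13 = 1·8 + 5
  8 = 1·5 + 3
  5 = 1·3 + 2
  3 = 1·2 + 1
  2 = 2·1 + 0
gcd(13,73) = 1
Back-substitution gives: 13·(-28) + 73·(5) = 1
So 13⁻¹ ≡ -28 ≡ 45 (mod 73)
Check: 13 × 45 = 585 ≡ 1 (mod 73) ✓

13⁻¹ ≡ 45 (mod 73)


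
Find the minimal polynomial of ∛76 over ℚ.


∛76 satisfies x³ - 76 = 0, irreducible over ℚ (no rational root; 76 is not a perfect cube)

Minimal polynomial: x³ - 76


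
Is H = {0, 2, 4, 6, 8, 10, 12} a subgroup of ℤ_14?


Subgroup test for H = {0, 2, 4, 6, 8, 10, 12} in (ℤ_14, +):
(1) 0 ∈ H? Yes
(2) Closure: for all a,b ∈ H, (a+b) mod 14 ∈ H? Yes
(3) Inverses: for all a ∈ H, -a mod 14 ∈ H? Yes

Yes, H is a subgroup of ℤ_14


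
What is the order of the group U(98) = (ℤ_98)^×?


U(n) is the group of units mod n; |U(n)| = φ(n)
|U(98)| = φ(98) = 42

|U(98) = (ℤ_98)^×| = 42


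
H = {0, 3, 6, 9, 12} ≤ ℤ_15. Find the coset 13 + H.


13 + H = {13 + h (mod 15) : h ∈ H}
13+0=13, 13+3=1, 13+6=4, 13+9=7, 13+12=10
13 + H = {1, 4, 7, 10, 13} = 1 + H

13 + H = {1, 4, 7, 10, 13}


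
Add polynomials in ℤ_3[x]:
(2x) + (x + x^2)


Add coefficients mod 3:
x^0: 0 + 0 = 0 (mod 3)
x^1: 2 + 1 = 0 (mod 3)
x^2: 0 + 1 = 1 (mod 3)
Result: x^2

f + g = x^2


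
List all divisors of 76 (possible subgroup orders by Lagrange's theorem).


Lagrange's theorem: |H| divides |G|
|G| = 76
Divisors of 76: 1, 2, 4, 19, 38, 76

Possible subgroup orders: {1, 2, 4, 19, 38, 76}


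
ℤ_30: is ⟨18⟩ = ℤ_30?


g generates ℤ_n iff gcd(g, n) = 1
gcd(18, 30) = 6
Since gcd = 6 ≠ 1, ⟨18⟩ has order 5 < 30, so 18 is not a generator.

No, 18 does not generate ℤ_30


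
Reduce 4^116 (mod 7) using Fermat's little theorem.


Fermat's little theorem: if p is prime and gcd(a,p)=1, then a^(p-1) ≡ 1 (mod p)
p = 7 is prime, gcd(4,7) = 1
Reduce exponent: 116 mod 6 = 2
So 4^116 ≡ 4^2 (mod 7)
4^2 mod 7 = 2

4^116 ≡ 2 (mod 7)


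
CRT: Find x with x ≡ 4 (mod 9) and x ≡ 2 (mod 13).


m₁ = 9, m₂ = 13, gcd = 1, so CRT applies. M = m₁·m₂ = 117
Let M₁ = M/m₁ = 13, M₂ = M/m₂ = 9
Find y₁ ≡ M₁⁻¹ (mod m₁): 13⁻¹ ≡ 7 (mod 9)
Find y₂ ≡ M₂⁻¹ (mod m₂): 9⁻¹ ≡ 3 (mod 13)
x = a₁·M₁·y₁ + a₂·M₂·y₂ = 4·13·7 + 2·9·3 = 418
Reduce mod 117: x ≡ 67
Check: 67 mod 9 = 4 ✓, 67 mod 13 = 2 ✓

x ≡ 67 (mod 117)


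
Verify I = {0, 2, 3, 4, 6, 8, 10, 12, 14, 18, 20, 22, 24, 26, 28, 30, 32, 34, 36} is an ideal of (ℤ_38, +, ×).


Check ideal conditions for I = {0, 2, 3, 4, 6, 8, 10, 12, 14, 18, 20, 22, 24, 26, 28, 30, 32, 34, 36} in ℤ_38:
(1) I is an additive subgroup? No
(2) For r ∈ ℤ_38 and a ∈ I: r·a ∈ I? No  [counterexample: r=2, a=8, r·a mod 38 = 16 ∉ I]

No, I is not an ideal of ℤ_38


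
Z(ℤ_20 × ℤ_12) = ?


Z(G) = {g ∈ G | gx = xg for all x ∈ G}
Direct product of abelian groups is abelian, so Z(G) = G

Z(ℤ_20 × ℤ_12) = ℤ_20 × ℤ_12


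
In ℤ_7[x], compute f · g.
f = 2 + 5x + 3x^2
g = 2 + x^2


Expand and collect like terms; reduce coefficients mod 7:
x^0: 2·2 = 4 ≡ 4 (mod 7)
x^1: 2·0 + 5·2 = 10 ≡ 3 (mod 7)
x^2: 2·1 + 5·0 + 3·2 = 8 ≡ 1 (mod 7)
x^3: 5·1 + 3·0 = 5 ≡ 5 (mod 7)
x^4: 3·1 = 3 ≡ 3 (mod 7)
Result: 4 + 3x + x^2 + 5x^3 + 3x^4

f · g = 4 + 3x + x^2 + 5x^3 + 3x^4


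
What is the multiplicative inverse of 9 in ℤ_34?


Use the extended Euclidean algorithm to write 1 = 9·s + 34·t; then s mod 34 is the inverse.
Euclidean algorithm:
  9 = 0·34 + 9
  34 = 3·9 + 7
  9 = 1·7 + 2
  7 = 3·2 + 1
  2 = 2·1 + 0
gcd(9,34) = 1
Back-substitution gives: 9·(-15) + 34·(4) = 1
So 9⁻¹ ≡ -15 ≡ 19 (mod 34)
Check: 9 × 19 = 171 ≡ 1 (mod 34) ✓

9⁻¹ ≡ 19 (mod 34)


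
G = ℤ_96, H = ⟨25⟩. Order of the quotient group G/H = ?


|⟨25⟩| = n / gcd(25, 96) = 96 / 1 = 96
H is normal (ℤ_96 is abelian).
|G/H| = |G| / |H| = 96 / 96 = 1

|G/H| = 1


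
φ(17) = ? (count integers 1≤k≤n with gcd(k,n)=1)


φ(n) = count of k ∈ {1,...,n} with gcd(k,n)=1
Coprimes to 17: {1, 2, 3, 4, 5, 6, 7, 8, 9, 10, 11, 12, 13, 14, 15, 16}
Count: 16

φ(17) = 16


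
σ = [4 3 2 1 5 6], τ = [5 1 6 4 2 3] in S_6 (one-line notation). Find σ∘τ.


σ∘τ: apply τ first, then σ
1 →τ 5 →σ 5
2 →τ 1 →σ 4
3 →τ 6 →σ 6
4 →τ 4 →σ 1
5 →τ 2 →σ 3
6 →τ 3 →σ 2

σ∘τ = [5 4 6 1 3 2]


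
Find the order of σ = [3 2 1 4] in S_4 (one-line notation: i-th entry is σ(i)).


Cycle decomposition: (1 3)
Cycle lengths: 2
Order = lcm(2) = 2

ord(σ) = 2


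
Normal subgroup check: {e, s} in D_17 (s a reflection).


H = {e, s} in D_17 (s a reflection)
r·s·r⁻¹ = sr⁻² ≠ s for n ≥ 3, so {e, s} is not closed under conjugation

No, not a normal subgroup


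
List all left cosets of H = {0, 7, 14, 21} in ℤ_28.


H = {0, 7, 14, 21}, |H| = 4
Number of cosets = |G|/|H| = 28/4 = 7
0 + H = {0, 7, 14, 21}
1 + H = {1, 8, 15, 22}
2 + H = {2, 9, 16, 23}
3 + H = {3, 10, 17, 24}
4 + H = {4, 11, 18, 25}
5 + H = {5, 12, 19, 26}
6 + H = {6, 13, 20, 27}

Cosets: 0+H={0,7,14,21}; 1+H={1,8,15,22}; 2+H={2,9,16,23}; 3+H={3,10,17,24}; 4+H={4,11,18,25}; 5+H={5,12,19,26}; 6+H={6,13,20,27}


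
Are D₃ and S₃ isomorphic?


Comparing D₃ and S₃:
Both are the unique non-abelian group of order 6

Yes, D₃ ≅ S₃


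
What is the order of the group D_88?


|D_n| = 2n (n rotations and n reflections)
|D_88| = 2×88 = 176

|D_88| = 176


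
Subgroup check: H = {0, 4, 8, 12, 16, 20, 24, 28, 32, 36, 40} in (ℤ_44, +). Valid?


Subgroup test for H = {0, 4, 8, 12, 16, 20, 24, 28, 32, 36, 40} in (ℤ_44, +):
(1) 0 ∈ H? Yes
(2) Closure: for all a,b ∈ H, (a+b) mod 44 ∈ H? Yes
(3) Inverses: for all a ∈ H, -a mod 44 ∈ H? Yes

Yes, H is a subgroup of ℤ_44


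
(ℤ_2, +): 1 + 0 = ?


Operation: addition mod 2
1 + 0 = (a + b) mod 2 with a = 1, b = 0

1 + 0 = 1


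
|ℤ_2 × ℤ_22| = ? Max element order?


|ℤ_2 × ℤ_22| = 2 × 22 = 44
Max element order = lcm(2,22) = 22
Cyclic? No (gcd=2)

|ℤ_2×ℤ_22| = 44, max element order = 22


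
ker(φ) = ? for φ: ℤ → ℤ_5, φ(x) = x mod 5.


Kernel = preimage of identity
ker(φ) = {x ∈ ℤ : x ≡ 0 (mod 5)} = 5ℤ = {0, ±5, ±10, ...}

ker(φ) = 5ℤ


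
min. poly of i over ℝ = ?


i satisfies x² + 1 = 0, irreducible over ℝ

Minimal polynomial: x² + 1


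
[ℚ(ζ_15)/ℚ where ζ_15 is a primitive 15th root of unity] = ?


[ℚ(ζ_n):ℚ] = deg Φ_n(x) = φ(n). Here φ(15) = 8

[ℚ(ζ_15)/ℚ where ζ_15 is a primitive 15th root of unity] = 8


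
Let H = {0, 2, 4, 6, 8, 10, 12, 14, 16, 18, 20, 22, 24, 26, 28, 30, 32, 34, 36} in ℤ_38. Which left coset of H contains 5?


5 + H = {5 + h (mod 38) : h ∈ H}
5+0=5, 5+2=7, 5+4=9, 5+6=11, 5+8=13, 5+10=15, 5+12=17, 5+14=19, 5+16=21, 5+18=23, 5+20=25, 5+22=27, 5+24=29, 5+26=31, 5+28=33, 5+30=35, 5+32=37, 5+34=1, 5+36=3
5 + H = {1, 3, 5, 7, 9, 11, 13, 15, 17, 19, 21, 23, 25, 27, 29, 31, 33, 35, 37} = 1 + H

5 + H = {1, 3, 5, 7, 9, 11, 13, 15, 17, 19, 21, 23, 25, 27, 29, 31, 33, 35, 37}


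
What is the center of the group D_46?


Z(G) = {g ∈ G | gx = xg for all x ∈ G}
For even n, Z(D_n) = {e, r^(n/2)}: the 180° rotation r^23 commutes with every reflection and rotation

Z(D_46) = {e, r^23}


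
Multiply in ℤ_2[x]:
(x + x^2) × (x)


Expand and collect like terms; reduce coefficients mod 2:
x^0: 0·0 = 0 ≡ 0 (mod 2)
x^1: 0·1 + 1·0 = 0 ≡ 0 (mod 2)
x^2: 1·1 + 1·0 = 1 ≡ 1 (mod 2)
x^3: 1·1 = 1 ≡ 1 (mod 2)
Result: x^2 + x^3

f · g = x^2 + x^3


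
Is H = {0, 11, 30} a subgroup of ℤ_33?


Subgroup test for H = {0, 11, 30} in (ℤ_33, +):
(1) 0 ∈ H? Yes
(2) Closure: for all a,b ∈ H, (a+b) mod 33 ∈ H? No  [counterexample: 11 + 11 = 22 ∉ H]
(3) Inverses: for all a ∈ H, -a mod 33 ∈ H? No

No, H is not a subgroup of ℤ_33


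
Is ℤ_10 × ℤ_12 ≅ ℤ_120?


Comparing ℤ_10 × ℤ_12 and ℤ_120:
gcd(10,12) = 2 ≠ 1. Max element order in ℤ_10×ℤ_12 is lcm(10,12) = 60 < 120, so it has no element of order 120

No, ℤ_10 × ℤ_12 ≇ ℤ_120


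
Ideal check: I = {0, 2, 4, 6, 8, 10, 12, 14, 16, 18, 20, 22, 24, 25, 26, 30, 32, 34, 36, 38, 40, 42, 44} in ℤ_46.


Check ideal conditions for I = {0, 2, 4, 6, 8, 10, 12, 14, 16, 18, 20, 22, 24, 25, 26, 30, 32, 34, 36, 38, 40, 42, 44} in ℤ_46:
(1) I is an additive subgroup? No
(2) For r ∈ ℤ_46 and a ∈ I: r·a ∈ I? No  [counterexample: r=2, a=14, r·a mod 46 = 28 ∉ I]

No, I is not an ideal of ℤ_46


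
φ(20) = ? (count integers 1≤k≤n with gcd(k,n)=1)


φ(n) = count of k ∈ {1,...,n} with gcd(k,n)=1
Coprimes to 20: {1, 3, 7, 9, 11, 13, 17, 19}
Count: 8

φ(20) = 8


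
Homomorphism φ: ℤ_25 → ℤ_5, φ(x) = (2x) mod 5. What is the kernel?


Kernel = preimage of identity
ker(φ) = {x ∈ ℤ_25 : 2x ≡ 0 (mod 5)}. Since 5 | 25, φ is well-defined. The kernel is the cyclic subgroup ⟨5⟩ of ℤ_25 (order 5), i.e. {0, 5, 10, 15, 20}

ker(φ) = {0, 5, 10, 15, 20}


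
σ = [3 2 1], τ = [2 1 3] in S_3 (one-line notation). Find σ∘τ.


σ∘τ: apply τ first, then σ
1 →τ 2 →σ 2
2 →τ 1 →σ 3
3 →τ 3 →σ 1

σ∘τ = [2 3 1]


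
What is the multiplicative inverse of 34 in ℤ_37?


Use the extended Euclidean algorithm to write 1 = 34·s + 37·t; then s mod 37 is the inverse.
Euclidean algorithm:
  34 = 0·37 + 34
  37 = 1·34 + 3
  34 = 11·3 + 1
  3 = 3·1 + 0
gcd(34,37) = 1
Back-substitution gives: 34·(12) + 37·(-11) = 1
So 34⁻¹ ≡ 12 ≡ 12 (mod 37)
Check: 34 × 12 = 408 ≡ 1 (mod 37) ✓

34⁻¹ ≡ 12 (mod 37)


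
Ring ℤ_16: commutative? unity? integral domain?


ℤ_16 is a commutative ring with unity 1; 16 = 2×8 is composite, so 2·8 ≡ 0 gives zero divisors (not an integral domain)
Commutative: Yes
Integral domain: No
Has unity: Yes

ℤ_16: Commutative=Yes, Unity=Yes


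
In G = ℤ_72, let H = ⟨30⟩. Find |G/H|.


|⟨30⟩| = n / gcd(30, 72) = 72 / 6 = 12
H is normal (ℤ_72 is abelian).
|G/H| = |G| / |H| = 72 / 12 = 6

|G/H| = 6


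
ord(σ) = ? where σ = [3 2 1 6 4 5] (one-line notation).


Cycle decomposition: (1 3) (4 6 5)
Cycle lengths: 2, 3
Order = lcm(2, 3) = 6

ord(σ) = 6


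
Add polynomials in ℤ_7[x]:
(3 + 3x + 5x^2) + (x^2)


Add coefficients mod 7:
x^0: 3 + 0 = 3 (mod 7)
x^1: 3 + 0 = 3 (mod 7)
x^2: 5 + 1 = 6 (mod 7)
Result: 3 + 3x + 6x^2

f + g = 3 + 3x + 6x^2


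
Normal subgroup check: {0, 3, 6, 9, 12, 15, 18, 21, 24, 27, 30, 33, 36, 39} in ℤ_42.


H = {0, 3, 6, 9, 12, 15, 18, 21, 24, 27, 30, 33, 36, 39} in ℤ_42
ℤ_42 is abelian; every subgroup of an abelian group is normal

Yes, normal subgroup
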